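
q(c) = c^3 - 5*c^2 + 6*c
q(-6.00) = -432.00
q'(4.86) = 28.26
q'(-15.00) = 831.00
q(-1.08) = -13.57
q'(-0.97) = 18.52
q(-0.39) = -3.16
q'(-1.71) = 31.87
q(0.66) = 2.07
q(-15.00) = -4590.00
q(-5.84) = -404.74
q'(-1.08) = 20.30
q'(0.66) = 0.71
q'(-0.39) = 10.36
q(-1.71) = -29.88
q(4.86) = 25.85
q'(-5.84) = 166.72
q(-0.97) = -11.44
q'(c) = 3*c^2 - 10*c + 6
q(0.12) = 0.65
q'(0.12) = 4.84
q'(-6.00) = 174.00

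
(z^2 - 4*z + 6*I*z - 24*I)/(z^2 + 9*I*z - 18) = (z - 4)/(z + 3*I)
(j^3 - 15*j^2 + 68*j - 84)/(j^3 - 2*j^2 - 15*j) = (-j^3 + 15*j^2 - 68*j + 84)/(j*(-j^2 + 2*j + 15))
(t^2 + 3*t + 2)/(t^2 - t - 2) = (t + 2)/(t - 2)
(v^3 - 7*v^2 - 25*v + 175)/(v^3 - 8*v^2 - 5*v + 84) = (v^2 - 25)/(v^2 - v - 12)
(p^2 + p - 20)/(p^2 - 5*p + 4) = (p + 5)/(p - 1)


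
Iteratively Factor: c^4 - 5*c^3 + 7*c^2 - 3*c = (c - 1)*(c^3 - 4*c^2 + 3*c) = (c - 3)*(c - 1)*(c^2 - c) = (c - 3)*(c - 1)^2*(c)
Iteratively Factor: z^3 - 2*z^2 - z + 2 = (z - 2)*(z^2 - 1) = (z - 2)*(z - 1)*(z + 1)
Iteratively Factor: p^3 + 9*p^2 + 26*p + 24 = (p + 3)*(p^2 + 6*p + 8) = (p + 2)*(p + 3)*(p + 4)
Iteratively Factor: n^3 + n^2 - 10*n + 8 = (n - 2)*(n^2 + 3*n - 4) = (n - 2)*(n + 4)*(n - 1)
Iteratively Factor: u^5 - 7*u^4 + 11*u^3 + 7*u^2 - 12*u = (u)*(u^4 - 7*u^3 + 11*u^2 + 7*u - 12) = u*(u - 4)*(u^3 - 3*u^2 - u + 3) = u*(u - 4)*(u - 1)*(u^2 - 2*u - 3) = u*(u - 4)*(u - 1)*(u + 1)*(u - 3)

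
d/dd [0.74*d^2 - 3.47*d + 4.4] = 1.48*d - 3.47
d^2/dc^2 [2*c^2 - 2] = 4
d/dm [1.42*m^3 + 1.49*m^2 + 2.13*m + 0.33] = 4.26*m^2 + 2.98*m + 2.13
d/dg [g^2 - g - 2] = 2*g - 1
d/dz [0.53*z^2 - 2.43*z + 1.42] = 1.06*z - 2.43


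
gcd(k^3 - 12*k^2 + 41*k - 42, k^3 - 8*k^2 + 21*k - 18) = k^2 - 5*k + 6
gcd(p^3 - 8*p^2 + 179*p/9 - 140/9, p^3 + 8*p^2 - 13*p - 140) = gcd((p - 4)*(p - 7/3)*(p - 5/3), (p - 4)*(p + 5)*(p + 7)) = p - 4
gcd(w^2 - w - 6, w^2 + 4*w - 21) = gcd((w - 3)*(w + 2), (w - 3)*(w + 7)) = w - 3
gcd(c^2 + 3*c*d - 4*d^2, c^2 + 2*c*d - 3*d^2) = c - d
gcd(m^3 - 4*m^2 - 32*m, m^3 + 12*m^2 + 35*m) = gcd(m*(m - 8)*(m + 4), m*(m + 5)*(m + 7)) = m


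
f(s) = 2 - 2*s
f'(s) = -2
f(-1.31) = 4.62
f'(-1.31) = -2.00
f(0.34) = 1.32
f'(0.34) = -2.00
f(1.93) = -1.86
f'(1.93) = -2.00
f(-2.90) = 7.80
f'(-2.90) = -2.00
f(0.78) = 0.44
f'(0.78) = -2.00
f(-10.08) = 22.16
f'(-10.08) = -2.00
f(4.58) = -7.16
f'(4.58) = -2.00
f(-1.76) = 5.52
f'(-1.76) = -2.00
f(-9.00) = 20.00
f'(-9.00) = -2.00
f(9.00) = -16.00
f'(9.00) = -2.00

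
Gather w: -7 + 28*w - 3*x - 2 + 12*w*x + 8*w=w*(12*x + 36) - 3*x - 9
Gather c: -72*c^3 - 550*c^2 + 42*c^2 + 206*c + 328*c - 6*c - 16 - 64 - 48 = -72*c^3 - 508*c^2 + 528*c - 128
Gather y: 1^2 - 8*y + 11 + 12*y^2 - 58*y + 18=12*y^2 - 66*y + 30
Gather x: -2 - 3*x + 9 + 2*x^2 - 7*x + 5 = 2*x^2 - 10*x + 12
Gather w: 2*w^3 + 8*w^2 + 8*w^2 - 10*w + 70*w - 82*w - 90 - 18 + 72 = 2*w^3 + 16*w^2 - 22*w - 36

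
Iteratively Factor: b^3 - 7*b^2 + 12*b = (b - 4)*(b^2 - 3*b) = b*(b - 4)*(b - 3)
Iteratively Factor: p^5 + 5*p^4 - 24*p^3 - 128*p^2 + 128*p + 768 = (p + 4)*(p^4 + p^3 - 28*p^2 - 16*p + 192) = (p + 4)^2*(p^3 - 3*p^2 - 16*p + 48) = (p - 3)*(p + 4)^2*(p^2 - 16) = (p - 3)*(p + 4)^3*(p - 4)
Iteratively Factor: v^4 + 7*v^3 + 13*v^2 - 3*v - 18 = (v + 2)*(v^3 + 5*v^2 + 3*v - 9) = (v + 2)*(v + 3)*(v^2 + 2*v - 3) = (v - 1)*(v + 2)*(v + 3)*(v + 3)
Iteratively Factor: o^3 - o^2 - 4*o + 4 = (o - 1)*(o^2 - 4) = (o - 2)*(o - 1)*(o + 2)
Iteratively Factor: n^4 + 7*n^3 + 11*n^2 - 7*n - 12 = (n - 1)*(n^3 + 8*n^2 + 19*n + 12) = (n - 1)*(n + 4)*(n^2 + 4*n + 3) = (n - 1)*(n + 3)*(n + 4)*(n + 1)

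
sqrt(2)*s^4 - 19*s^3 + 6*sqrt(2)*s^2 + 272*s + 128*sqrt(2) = (s - 8*sqrt(2))*(s - 4*sqrt(2))*(s + 2*sqrt(2))*(sqrt(2)*s + 1)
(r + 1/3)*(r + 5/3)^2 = r^3 + 11*r^2/3 + 35*r/9 + 25/27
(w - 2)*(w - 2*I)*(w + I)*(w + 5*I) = w^4 - 2*w^3 + 4*I*w^3 + 7*w^2 - 8*I*w^2 - 14*w + 10*I*w - 20*I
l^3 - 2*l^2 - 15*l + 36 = (l - 3)^2*(l + 4)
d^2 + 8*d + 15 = (d + 3)*(d + 5)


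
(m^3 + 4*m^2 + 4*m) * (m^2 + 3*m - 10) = m^5 + 7*m^4 + 6*m^3 - 28*m^2 - 40*m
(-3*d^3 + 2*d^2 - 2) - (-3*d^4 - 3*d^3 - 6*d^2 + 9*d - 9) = 3*d^4 + 8*d^2 - 9*d + 7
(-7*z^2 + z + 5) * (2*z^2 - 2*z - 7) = -14*z^4 + 16*z^3 + 57*z^2 - 17*z - 35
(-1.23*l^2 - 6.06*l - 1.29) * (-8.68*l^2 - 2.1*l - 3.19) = 10.6764*l^4 + 55.1838*l^3 + 27.8469*l^2 + 22.0404*l + 4.1151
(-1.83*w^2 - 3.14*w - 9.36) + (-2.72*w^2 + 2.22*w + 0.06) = -4.55*w^2 - 0.92*w - 9.3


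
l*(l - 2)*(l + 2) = l^3 - 4*l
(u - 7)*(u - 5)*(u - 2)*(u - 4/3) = u^4 - 46*u^3/3 + 233*u^2/3 - 446*u/3 + 280/3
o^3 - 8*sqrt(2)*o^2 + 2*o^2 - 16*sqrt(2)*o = o*(o + 2)*(o - 8*sqrt(2))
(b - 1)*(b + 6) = b^2 + 5*b - 6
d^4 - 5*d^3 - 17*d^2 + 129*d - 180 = (d - 4)*(d - 3)^2*(d + 5)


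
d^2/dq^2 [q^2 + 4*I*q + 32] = 2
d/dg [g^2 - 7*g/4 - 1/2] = 2*g - 7/4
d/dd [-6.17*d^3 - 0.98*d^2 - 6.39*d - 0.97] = -18.51*d^2 - 1.96*d - 6.39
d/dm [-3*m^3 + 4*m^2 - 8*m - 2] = -9*m^2 + 8*m - 8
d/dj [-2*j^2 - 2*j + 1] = -4*j - 2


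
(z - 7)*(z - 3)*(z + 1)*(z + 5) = z^4 - 4*z^3 - 34*z^2 + 76*z + 105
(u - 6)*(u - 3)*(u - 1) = u^3 - 10*u^2 + 27*u - 18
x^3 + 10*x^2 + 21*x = x*(x + 3)*(x + 7)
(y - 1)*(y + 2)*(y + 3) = y^3 + 4*y^2 + y - 6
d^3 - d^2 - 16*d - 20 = (d - 5)*(d + 2)^2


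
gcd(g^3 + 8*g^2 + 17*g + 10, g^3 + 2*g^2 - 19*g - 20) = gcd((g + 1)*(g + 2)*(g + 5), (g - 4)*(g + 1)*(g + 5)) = g^2 + 6*g + 5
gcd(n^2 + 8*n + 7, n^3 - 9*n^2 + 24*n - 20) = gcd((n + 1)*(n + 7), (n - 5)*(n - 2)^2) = 1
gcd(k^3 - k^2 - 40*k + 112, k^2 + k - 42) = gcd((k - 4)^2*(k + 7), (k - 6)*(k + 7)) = k + 7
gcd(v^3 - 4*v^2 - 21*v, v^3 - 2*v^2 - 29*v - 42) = v^2 - 4*v - 21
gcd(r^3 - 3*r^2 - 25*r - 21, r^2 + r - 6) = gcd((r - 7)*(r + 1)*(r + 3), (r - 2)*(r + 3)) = r + 3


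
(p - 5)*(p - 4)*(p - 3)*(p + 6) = p^4 - 6*p^3 - 25*p^2 + 222*p - 360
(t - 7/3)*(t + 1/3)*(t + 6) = t^3 + 4*t^2 - 115*t/9 - 14/3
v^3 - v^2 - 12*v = v*(v - 4)*(v + 3)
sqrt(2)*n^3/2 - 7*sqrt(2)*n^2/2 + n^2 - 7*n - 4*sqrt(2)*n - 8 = (n - 8)*(n + 1)*(sqrt(2)*n/2 + 1)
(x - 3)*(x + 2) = x^2 - x - 6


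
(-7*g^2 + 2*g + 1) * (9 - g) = 7*g^3 - 65*g^2 + 17*g + 9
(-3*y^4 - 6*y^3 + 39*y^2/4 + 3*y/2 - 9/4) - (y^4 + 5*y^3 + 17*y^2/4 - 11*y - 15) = -4*y^4 - 11*y^3 + 11*y^2/2 + 25*y/2 + 51/4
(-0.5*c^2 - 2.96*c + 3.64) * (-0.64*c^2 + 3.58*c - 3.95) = 0.32*c^4 + 0.1044*c^3 - 10.9514*c^2 + 24.7232*c - 14.378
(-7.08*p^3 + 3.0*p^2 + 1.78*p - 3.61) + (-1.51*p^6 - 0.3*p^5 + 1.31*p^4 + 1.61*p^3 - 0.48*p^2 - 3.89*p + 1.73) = -1.51*p^6 - 0.3*p^5 + 1.31*p^4 - 5.47*p^3 + 2.52*p^2 - 2.11*p - 1.88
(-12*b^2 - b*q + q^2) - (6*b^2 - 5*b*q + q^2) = -18*b^2 + 4*b*q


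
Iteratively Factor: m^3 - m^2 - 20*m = (m - 5)*(m^2 + 4*m) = (m - 5)*(m + 4)*(m)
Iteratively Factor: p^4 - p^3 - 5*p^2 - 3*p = (p)*(p^3 - p^2 - 5*p - 3) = p*(p + 1)*(p^2 - 2*p - 3) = p*(p + 1)^2*(p - 3)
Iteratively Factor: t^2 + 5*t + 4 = (t + 4)*(t + 1)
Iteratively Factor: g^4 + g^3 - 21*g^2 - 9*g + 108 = (g - 3)*(g^3 + 4*g^2 - 9*g - 36) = (g - 3)*(g + 4)*(g^2 - 9) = (g - 3)^2*(g + 4)*(g + 3)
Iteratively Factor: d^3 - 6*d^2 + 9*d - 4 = (d - 1)*(d^2 - 5*d + 4) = (d - 4)*(d - 1)*(d - 1)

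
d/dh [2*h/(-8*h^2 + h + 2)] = 4*(4*h^2 + 1)/(64*h^4 - 16*h^3 - 31*h^2 + 4*h + 4)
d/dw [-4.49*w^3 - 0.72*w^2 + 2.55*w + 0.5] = -13.47*w^2 - 1.44*w + 2.55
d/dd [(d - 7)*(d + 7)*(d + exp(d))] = d^2*exp(d) + 3*d^2 + 2*d*exp(d) - 49*exp(d) - 49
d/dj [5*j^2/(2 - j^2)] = 20*j/(j^2 - 2)^2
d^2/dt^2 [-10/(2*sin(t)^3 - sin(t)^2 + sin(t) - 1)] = 10*(36*sin(t)^5 - 22*sin(t)^4 - 40*sin(t)^3 + 47*sin(t)^2 - 21*sin(t) - 5)*sin(t)/(2*sin(t)^3 - sin(t)^2 + sin(t) - 1)^3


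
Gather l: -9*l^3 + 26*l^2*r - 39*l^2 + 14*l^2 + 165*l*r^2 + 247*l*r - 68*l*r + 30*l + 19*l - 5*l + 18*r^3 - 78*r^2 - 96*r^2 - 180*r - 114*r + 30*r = -9*l^3 + l^2*(26*r - 25) + l*(165*r^2 + 179*r + 44) + 18*r^3 - 174*r^2 - 264*r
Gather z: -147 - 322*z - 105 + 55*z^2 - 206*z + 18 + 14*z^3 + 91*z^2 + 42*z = 14*z^3 + 146*z^2 - 486*z - 234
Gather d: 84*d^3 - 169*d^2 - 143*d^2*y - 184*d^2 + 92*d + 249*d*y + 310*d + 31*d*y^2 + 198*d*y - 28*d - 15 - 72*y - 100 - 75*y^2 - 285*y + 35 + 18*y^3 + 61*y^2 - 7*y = 84*d^3 + d^2*(-143*y - 353) + d*(31*y^2 + 447*y + 374) + 18*y^3 - 14*y^2 - 364*y - 80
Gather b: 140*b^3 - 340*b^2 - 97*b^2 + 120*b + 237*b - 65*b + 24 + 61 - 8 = 140*b^3 - 437*b^2 + 292*b + 77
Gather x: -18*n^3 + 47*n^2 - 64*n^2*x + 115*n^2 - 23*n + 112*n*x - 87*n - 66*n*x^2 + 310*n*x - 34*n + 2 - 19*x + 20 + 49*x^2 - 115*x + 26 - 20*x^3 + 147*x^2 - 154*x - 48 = -18*n^3 + 162*n^2 - 144*n - 20*x^3 + x^2*(196 - 66*n) + x*(-64*n^2 + 422*n - 288)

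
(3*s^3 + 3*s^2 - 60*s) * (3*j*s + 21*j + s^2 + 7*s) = 9*j*s^4 + 72*j*s^3 - 117*j*s^2 - 1260*j*s + 3*s^5 + 24*s^4 - 39*s^3 - 420*s^2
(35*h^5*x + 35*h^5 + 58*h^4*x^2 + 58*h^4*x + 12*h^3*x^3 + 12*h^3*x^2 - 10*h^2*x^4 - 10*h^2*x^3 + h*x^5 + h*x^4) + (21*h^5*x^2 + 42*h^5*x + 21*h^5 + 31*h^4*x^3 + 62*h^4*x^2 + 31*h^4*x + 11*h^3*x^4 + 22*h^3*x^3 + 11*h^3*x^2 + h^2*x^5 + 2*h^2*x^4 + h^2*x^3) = 21*h^5*x^2 + 77*h^5*x + 56*h^5 + 31*h^4*x^3 + 120*h^4*x^2 + 89*h^4*x + 11*h^3*x^4 + 34*h^3*x^3 + 23*h^3*x^2 + h^2*x^5 - 8*h^2*x^4 - 9*h^2*x^3 + h*x^5 + h*x^4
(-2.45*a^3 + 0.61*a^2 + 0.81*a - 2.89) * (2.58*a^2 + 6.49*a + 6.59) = -6.321*a^5 - 14.3267*a^4 - 10.0968*a^3 + 1.8206*a^2 - 13.4182*a - 19.0451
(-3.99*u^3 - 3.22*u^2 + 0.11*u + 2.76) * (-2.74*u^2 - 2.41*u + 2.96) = 10.9326*u^5 + 18.4387*u^4 - 4.3516*u^3 - 17.3587*u^2 - 6.326*u + 8.1696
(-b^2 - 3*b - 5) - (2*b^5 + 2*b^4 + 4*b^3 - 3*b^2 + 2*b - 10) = -2*b^5 - 2*b^4 - 4*b^3 + 2*b^2 - 5*b + 5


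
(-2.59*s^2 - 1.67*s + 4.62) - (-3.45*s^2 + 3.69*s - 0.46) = 0.86*s^2 - 5.36*s + 5.08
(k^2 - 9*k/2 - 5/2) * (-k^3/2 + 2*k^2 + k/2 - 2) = -k^5/2 + 17*k^4/4 - 29*k^3/4 - 37*k^2/4 + 31*k/4 + 5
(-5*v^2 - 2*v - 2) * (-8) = 40*v^2 + 16*v + 16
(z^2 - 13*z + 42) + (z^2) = 2*z^2 - 13*z + 42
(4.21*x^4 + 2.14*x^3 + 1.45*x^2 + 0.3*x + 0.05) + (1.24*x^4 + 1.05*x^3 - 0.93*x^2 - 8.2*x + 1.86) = 5.45*x^4 + 3.19*x^3 + 0.52*x^2 - 7.9*x + 1.91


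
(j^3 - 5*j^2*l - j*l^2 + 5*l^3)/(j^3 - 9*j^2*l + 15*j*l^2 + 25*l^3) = (j - l)/(j - 5*l)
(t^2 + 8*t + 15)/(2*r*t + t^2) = (t^2 + 8*t + 15)/(t*(2*r + t))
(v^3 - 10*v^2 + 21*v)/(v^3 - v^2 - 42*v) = (v - 3)/(v + 6)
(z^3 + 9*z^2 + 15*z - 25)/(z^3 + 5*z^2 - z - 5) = (z + 5)/(z + 1)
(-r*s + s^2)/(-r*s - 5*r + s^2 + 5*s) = s/(s + 5)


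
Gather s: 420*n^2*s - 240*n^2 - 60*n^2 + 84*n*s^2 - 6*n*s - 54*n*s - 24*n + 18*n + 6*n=-300*n^2 + 84*n*s^2 + s*(420*n^2 - 60*n)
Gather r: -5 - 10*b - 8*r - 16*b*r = -10*b + r*(-16*b - 8) - 5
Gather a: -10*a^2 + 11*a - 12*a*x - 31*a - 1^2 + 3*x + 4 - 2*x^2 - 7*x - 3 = -10*a^2 + a*(-12*x - 20) - 2*x^2 - 4*x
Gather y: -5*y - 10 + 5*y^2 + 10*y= 5*y^2 + 5*y - 10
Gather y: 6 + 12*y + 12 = 12*y + 18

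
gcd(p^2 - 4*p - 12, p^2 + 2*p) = p + 2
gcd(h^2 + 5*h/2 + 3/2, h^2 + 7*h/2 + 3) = h + 3/2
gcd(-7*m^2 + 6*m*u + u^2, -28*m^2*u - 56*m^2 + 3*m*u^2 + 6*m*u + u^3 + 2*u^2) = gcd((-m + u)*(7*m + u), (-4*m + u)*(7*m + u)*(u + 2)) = 7*m + u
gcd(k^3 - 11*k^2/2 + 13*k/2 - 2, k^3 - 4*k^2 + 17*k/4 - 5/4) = k^2 - 3*k/2 + 1/2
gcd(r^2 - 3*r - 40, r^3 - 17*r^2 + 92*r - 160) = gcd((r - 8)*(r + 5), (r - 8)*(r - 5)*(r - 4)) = r - 8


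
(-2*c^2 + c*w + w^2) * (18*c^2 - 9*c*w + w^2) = -36*c^4 + 36*c^3*w + 7*c^2*w^2 - 8*c*w^3 + w^4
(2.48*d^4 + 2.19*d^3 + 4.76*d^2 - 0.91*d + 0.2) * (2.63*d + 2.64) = 6.5224*d^5 + 12.3069*d^4 + 18.3004*d^3 + 10.1731*d^2 - 1.8764*d + 0.528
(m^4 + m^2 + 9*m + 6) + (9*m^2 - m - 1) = m^4 + 10*m^2 + 8*m + 5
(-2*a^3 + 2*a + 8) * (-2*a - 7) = 4*a^4 + 14*a^3 - 4*a^2 - 30*a - 56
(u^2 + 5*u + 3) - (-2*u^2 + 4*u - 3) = 3*u^2 + u + 6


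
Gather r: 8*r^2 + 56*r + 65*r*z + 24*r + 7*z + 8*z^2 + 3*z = 8*r^2 + r*(65*z + 80) + 8*z^2 + 10*z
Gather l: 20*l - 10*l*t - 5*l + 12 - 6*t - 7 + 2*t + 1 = l*(15 - 10*t) - 4*t + 6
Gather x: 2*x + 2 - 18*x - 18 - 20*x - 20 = -36*x - 36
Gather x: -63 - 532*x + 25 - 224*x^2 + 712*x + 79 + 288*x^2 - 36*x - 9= 64*x^2 + 144*x + 32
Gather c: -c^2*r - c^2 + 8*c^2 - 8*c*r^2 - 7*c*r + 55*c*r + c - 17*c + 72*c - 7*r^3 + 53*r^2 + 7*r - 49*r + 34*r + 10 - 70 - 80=c^2*(7 - r) + c*(-8*r^2 + 48*r + 56) - 7*r^3 + 53*r^2 - 8*r - 140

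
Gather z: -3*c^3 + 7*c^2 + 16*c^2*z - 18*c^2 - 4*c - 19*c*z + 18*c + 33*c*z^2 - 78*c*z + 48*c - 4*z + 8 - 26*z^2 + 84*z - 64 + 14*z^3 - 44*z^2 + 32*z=-3*c^3 - 11*c^2 + 62*c + 14*z^3 + z^2*(33*c - 70) + z*(16*c^2 - 97*c + 112) - 56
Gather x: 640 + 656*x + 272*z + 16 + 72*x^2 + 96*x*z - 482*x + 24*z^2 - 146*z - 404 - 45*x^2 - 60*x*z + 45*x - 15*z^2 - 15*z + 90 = 27*x^2 + x*(36*z + 219) + 9*z^2 + 111*z + 342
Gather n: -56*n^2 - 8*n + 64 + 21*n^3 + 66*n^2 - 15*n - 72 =21*n^3 + 10*n^2 - 23*n - 8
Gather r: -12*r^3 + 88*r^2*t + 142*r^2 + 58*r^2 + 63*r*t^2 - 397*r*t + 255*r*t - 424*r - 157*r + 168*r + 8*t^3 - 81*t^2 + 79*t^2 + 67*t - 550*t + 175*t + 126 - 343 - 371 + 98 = -12*r^3 + r^2*(88*t + 200) + r*(63*t^2 - 142*t - 413) + 8*t^3 - 2*t^2 - 308*t - 490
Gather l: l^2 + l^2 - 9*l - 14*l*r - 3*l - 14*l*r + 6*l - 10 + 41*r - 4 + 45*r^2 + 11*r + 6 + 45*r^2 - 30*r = 2*l^2 + l*(-28*r - 6) + 90*r^2 + 22*r - 8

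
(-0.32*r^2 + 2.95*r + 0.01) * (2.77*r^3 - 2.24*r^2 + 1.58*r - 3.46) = -0.8864*r^5 + 8.8883*r^4 - 7.0859*r^3 + 5.7458*r^2 - 10.1912*r - 0.0346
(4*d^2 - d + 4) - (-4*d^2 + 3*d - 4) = 8*d^2 - 4*d + 8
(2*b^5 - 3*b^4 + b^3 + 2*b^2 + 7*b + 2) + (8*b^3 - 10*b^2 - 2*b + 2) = 2*b^5 - 3*b^4 + 9*b^3 - 8*b^2 + 5*b + 4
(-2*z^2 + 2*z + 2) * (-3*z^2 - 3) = 6*z^4 - 6*z^3 - 6*z - 6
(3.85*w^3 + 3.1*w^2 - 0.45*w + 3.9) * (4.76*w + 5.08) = 18.326*w^4 + 34.314*w^3 + 13.606*w^2 + 16.278*w + 19.812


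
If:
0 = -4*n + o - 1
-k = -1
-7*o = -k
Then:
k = 1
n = -3/14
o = 1/7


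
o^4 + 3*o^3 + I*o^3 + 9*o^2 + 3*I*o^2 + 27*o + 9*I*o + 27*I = (o + 3)*(o - 3*I)*(o + I)*(o + 3*I)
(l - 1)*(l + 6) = l^2 + 5*l - 6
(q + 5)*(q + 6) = q^2 + 11*q + 30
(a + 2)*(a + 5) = a^2 + 7*a + 10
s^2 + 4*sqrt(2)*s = s*(s + 4*sqrt(2))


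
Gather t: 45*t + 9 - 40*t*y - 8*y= t*(45 - 40*y) - 8*y + 9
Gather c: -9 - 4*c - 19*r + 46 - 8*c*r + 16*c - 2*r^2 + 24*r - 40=c*(12 - 8*r) - 2*r^2 + 5*r - 3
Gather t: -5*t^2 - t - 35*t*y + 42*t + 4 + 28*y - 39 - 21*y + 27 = -5*t^2 + t*(41 - 35*y) + 7*y - 8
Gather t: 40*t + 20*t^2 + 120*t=20*t^2 + 160*t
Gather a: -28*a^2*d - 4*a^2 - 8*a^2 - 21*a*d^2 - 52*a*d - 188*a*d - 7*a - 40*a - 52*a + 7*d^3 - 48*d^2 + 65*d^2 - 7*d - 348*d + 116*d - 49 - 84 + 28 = a^2*(-28*d - 12) + a*(-21*d^2 - 240*d - 99) + 7*d^3 + 17*d^2 - 239*d - 105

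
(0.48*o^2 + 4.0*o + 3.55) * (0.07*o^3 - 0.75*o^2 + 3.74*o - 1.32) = 0.0336*o^5 - 0.08*o^4 - 0.9563*o^3 + 11.6639*o^2 + 7.997*o - 4.686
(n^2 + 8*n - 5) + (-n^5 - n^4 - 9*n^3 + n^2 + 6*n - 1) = -n^5 - n^4 - 9*n^3 + 2*n^2 + 14*n - 6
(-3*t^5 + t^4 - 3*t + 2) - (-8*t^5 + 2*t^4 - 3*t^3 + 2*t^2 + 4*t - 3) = 5*t^5 - t^4 + 3*t^3 - 2*t^2 - 7*t + 5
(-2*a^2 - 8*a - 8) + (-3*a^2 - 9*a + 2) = -5*a^2 - 17*a - 6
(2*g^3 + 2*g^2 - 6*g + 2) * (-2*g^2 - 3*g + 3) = -4*g^5 - 10*g^4 + 12*g^3 + 20*g^2 - 24*g + 6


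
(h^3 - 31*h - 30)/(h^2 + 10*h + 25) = (h^2 - 5*h - 6)/(h + 5)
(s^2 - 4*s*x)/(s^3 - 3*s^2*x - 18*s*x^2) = (-s + 4*x)/(-s^2 + 3*s*x + 18*x^2)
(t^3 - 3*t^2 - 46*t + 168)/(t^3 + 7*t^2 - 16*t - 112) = (t - 6)/(t + 4)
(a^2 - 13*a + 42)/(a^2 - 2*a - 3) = (-a^2 + 13*a - 42)/(-a^2 + 2*a + 3)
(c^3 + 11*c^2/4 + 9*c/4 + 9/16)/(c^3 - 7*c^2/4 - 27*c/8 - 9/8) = (c + 3/2)/(c - 3)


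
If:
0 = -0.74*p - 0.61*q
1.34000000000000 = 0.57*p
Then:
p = 2.35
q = -2.85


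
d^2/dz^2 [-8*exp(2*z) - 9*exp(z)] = (-32*exp(z) - 9)*exp(z)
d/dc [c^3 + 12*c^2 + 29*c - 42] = 3*c^2 + 24*c + 29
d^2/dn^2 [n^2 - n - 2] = 2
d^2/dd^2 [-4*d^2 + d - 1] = -8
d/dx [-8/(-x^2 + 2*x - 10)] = 16*(1 - x)/(x^2 - 2*x + 10)^2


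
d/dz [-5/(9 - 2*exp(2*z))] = -20*exp(2*z)/(2*exp(2*z) - 9)^2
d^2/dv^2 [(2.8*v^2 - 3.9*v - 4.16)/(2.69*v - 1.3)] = -78.016952/(19.465109*v^3 - 28.22079*v^2 + 13.6383*v - 2.197)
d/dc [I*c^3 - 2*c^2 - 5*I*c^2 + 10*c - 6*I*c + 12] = 3*I*c^2 - 4*c - 10*I*c + 10 - 6*I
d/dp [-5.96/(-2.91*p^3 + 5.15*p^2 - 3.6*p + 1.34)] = (-52.0308*p^2 + 61.388*p - 21.456)/(2.91*p^3 - 5.15*p^2 + 3.6*p - 1.34)^2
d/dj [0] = 0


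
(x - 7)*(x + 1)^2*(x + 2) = x^4 - 3*x^3 - 23*x^2 - 33*x - 14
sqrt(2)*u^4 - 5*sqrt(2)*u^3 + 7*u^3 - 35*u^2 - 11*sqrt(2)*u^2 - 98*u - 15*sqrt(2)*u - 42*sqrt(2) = (u - 7)*(u + 2)*(u + 3*sqrt(2))*(sqrt(2)*u + 1)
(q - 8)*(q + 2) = q^2 - 6*q - 16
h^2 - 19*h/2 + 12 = (h - 8)*(h - 3/2)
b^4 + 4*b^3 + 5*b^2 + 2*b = b*(b + 1)^2*(b + 2)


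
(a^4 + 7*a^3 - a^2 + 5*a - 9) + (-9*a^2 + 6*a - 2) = a^4 + 7*a^3 - 10*a^2 + 11*a - 11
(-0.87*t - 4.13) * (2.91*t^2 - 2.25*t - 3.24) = -2.5317*t^3 - 10.0608*t^2 + 12.1113*t + 13.3812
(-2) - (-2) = 0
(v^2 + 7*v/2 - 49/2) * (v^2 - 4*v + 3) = v^4 - v^3/2 - 71*v^2/2 + 217*v/2 - 147/2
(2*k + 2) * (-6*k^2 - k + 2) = -12*k^3 - 14*k^2 + 2*k + 4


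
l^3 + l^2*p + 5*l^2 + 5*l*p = l*(l + 5)*(l + p)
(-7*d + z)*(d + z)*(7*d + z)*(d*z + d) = -49*d^4*z - 49*d^4 - 49*d^3*z^2 - 49*d^3*z + d^2*z^3 + d^2*z^2 + d*z^4 + d*z^3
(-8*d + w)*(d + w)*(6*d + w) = -48*d^3 - 50*d^2*w - d*w^2 + w^3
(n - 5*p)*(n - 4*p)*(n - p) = n^3 - 10*n^2*p + 29*n*p^2 - 20*p^3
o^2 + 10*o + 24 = (o + 4)*(o + 6)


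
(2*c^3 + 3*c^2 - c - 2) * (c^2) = 2*c^5 + 3*c^4 - c^3 - 2*c^2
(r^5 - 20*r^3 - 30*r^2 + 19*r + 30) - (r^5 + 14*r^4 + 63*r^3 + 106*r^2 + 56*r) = -14*r^4 - 83*r^3 - 136*r^2 - 37*r + 30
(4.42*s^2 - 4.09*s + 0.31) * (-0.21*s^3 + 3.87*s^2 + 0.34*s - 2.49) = -0.9282*s^5 + 17.9643*s^4 - 14.3906*s^3 - 11.1967*s^2 + 10.2895*s - 0.7719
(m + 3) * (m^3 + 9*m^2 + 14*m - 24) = m^4 + 12*m^3 + 41*m^2 + 18*m - 72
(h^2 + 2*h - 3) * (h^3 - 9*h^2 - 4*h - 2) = h^5 - 7*h^4 - 25*h^3 + 17*h^2 + 8*h + 6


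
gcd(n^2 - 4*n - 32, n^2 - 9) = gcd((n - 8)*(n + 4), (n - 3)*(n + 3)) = 1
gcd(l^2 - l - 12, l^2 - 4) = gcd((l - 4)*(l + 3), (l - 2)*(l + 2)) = 1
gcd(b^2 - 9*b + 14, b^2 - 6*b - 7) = b - 7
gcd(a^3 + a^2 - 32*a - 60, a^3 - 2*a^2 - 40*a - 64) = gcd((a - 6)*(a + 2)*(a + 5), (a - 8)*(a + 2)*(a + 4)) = a + 2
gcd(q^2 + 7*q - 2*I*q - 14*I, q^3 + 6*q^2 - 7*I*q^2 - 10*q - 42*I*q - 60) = q - 2*I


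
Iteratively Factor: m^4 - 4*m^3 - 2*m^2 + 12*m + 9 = (m + 1)*(m^3 - 5*m^2 + 3*m + 9) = (m - 3)*(m + 1)*(m^2 - 2*m - 3) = (m - 3)*(m + 1)^2*(m - 3)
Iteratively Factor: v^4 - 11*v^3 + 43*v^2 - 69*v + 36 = (v - 4)*(v^3 - 7*v^2 + 15*v - 9) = (v - 4)*(v - 3)*(v^2 - 4*v + 3) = (v - 4)*(v - 3)^2*(v - 1)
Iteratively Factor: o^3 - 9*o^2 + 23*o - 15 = (o - 3)*(o^2 - 6*o + 5) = (o - 3)*(o - 1)*(o - 5)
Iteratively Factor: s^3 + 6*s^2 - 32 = (s - 2)*(s^2 + 8*s + 16) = (s - 2)*(s + 4)*(s + 4)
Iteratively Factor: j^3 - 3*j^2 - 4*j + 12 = (j + 2)*(j^2 - 5*j + 6) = (j - 3)*(j + 2)*(j - 2)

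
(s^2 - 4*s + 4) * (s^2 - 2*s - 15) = s^4 - 6*s^3 - 3*s^2 + 52*s - 60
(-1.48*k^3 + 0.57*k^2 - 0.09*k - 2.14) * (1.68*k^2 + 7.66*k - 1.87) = -2.4864*k^5 - 10.3792*k^4 + 6.9826*k^3 - 5.3505*k^2 - 16.2241*k + 4.0018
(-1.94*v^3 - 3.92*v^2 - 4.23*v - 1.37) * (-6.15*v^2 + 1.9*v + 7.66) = 11.931*v^5 + 20.422*v^4 + 3.70610000000001*v^3 - 29.6387*v^2 - 35.0048*v - 10.4942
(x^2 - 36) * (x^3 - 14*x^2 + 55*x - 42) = x^5 - 14*x^4 + 19*x^3 + 462*x^2 - 1980*x + 1512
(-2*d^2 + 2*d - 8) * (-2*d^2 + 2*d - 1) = 4*d^4 - 8*d^3 + 22*d^2 - 18*d + 8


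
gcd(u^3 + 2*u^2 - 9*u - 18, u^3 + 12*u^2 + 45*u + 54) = u + 3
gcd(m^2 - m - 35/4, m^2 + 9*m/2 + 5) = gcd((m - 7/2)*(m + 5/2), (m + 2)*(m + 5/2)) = m + 5/2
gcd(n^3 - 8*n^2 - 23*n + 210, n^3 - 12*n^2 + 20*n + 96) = n - 6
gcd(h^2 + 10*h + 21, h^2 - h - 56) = h + 7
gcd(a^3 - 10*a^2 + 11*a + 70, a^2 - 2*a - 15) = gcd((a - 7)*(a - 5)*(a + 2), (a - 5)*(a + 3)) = a - 5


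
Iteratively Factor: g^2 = (g)*(g)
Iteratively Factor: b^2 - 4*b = (b)*(b - 4)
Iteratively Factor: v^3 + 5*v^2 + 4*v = (v)*(v^2 + 5*v + 4) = v*(v + 1)*(v + 4)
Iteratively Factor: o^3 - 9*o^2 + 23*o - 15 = (o - 3)*(o^2 - 6*o + 5) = (o - 5)*(o - 3)*(o - 1)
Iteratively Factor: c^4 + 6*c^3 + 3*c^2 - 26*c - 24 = (c + 1)*(c^3 + 5*c^2 - 2*c - 24) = (c - 2)*(c + 1)*(c^2 + 7*c + 12) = (c - 2)*(c + 1)*(c + 4)*(c + 3)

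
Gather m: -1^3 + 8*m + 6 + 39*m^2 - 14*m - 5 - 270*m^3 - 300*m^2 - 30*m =-270*m^3 - 261*m^2 - 36*m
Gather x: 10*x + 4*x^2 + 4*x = 4*x^2 + 14*x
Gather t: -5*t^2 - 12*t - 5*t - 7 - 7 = -5*t^2 - 17*t - 14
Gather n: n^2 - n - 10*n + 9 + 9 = n^2 - 11*n + 18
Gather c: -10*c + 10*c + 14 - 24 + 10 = 0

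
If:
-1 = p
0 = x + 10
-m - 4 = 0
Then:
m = -4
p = -1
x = -10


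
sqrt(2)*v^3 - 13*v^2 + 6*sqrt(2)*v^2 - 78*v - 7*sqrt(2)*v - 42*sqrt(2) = (v + 6)*(v - 7*sqrt(2))*(sqrt(2)*v + 1)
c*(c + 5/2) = c^2 + 5*c/2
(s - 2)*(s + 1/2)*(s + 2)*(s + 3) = s^4 + 7*s^3/2 - 5*s^2/2 - 14*s - 6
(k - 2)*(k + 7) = k^2 + 5*k - 14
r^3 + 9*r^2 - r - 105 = (r - 3)*(r + 5)*(r + 7)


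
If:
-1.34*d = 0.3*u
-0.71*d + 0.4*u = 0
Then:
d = 0.00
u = 0.00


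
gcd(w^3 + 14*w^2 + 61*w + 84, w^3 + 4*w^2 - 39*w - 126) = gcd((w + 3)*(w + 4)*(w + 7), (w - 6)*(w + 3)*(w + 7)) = w^2 + 10*w + 21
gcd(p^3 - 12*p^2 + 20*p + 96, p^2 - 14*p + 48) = p^2 - 14*p + 48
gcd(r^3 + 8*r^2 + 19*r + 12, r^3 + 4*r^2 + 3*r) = r^2 + 4*r + 3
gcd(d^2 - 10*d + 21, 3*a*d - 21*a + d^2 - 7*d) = d - 7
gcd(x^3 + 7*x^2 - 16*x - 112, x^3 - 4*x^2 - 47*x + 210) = x + 7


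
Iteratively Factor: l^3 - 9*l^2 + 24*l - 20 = (l - 5)*(l^2 - 4*l + 4) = (l - 5)*(l - 2)*(l - 2)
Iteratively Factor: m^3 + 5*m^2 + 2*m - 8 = (m + 4)*(m^2 + m - 2) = (m - 1)*(m + 4)*(m + 2)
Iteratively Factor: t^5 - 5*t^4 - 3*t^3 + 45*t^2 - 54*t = (t - 3)*(t^4 - 2*t^3 - 9*t^2 + 18*t) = (t - 3)^2*(t^3 + t^2 - 6*t) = (t - 3)^2*(t - 2)*(t^2 + 3*t) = t*(t - 3)^2*(t - 2)*(t + 3)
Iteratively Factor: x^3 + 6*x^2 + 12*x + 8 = (x + 2)*(x^2 + 4*x + 4) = (x + 2)^2*(x + 2)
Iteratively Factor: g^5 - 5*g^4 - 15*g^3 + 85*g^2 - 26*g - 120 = (g - 3)*(g^4 - 2*g^3 - 21*g^2 + 22*g + 40) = (g - 3)*(g - 2)*(g^3 - 21*g - 20) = (g - 3)*(g - 2)*(g + 1)*(g^2 - g - 20) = (g - 5)*(g - 3)*(g - 2)*(g + 1)*(g + 4)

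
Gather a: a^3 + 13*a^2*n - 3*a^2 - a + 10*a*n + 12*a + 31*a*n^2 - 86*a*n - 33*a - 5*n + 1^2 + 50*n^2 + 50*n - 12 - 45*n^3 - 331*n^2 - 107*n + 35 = a^3 + a^2*(13*n - 3) + a*(31*n^2 - 76*n - 22) - 45*n^3 - 281*n^2 - 62*n + 24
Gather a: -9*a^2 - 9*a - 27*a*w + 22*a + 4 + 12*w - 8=-9*a^2 + a*(13 - 27*w) + 12*w - 4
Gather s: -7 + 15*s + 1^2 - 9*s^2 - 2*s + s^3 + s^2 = s^3 - 8*s^2 + 13*s - 6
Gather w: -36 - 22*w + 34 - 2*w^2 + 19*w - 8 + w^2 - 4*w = -w^2 - 7*w - 10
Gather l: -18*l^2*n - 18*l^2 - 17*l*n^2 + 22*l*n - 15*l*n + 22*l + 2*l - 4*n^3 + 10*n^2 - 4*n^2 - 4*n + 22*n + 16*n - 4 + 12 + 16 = l^2*(-18*n - 18) + l*(-17*n^2 + 7*n + 24) - 4*n^3 + 6*n^2 + 34*n + 24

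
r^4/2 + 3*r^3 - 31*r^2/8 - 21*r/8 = r*(r/2 + 1/4)*(r - 3/2)*(r + 7)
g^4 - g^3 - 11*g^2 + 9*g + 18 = (g - 3)*(g - 2)*(g + 1)*(g + 3)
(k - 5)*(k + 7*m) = k^2 + 7*k*m - 5*k - 35*m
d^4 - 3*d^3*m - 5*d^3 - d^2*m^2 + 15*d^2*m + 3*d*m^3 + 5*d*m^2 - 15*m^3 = (d - 5)*(d - 3*m)*(d - m)*(d + m)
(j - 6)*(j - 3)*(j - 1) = j^3 - 10*j^2 + 27*j - 18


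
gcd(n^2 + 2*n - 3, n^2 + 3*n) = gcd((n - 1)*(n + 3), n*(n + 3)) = n + 3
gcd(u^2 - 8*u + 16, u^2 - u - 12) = u - 4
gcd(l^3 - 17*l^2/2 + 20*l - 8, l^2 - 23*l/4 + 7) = l - 4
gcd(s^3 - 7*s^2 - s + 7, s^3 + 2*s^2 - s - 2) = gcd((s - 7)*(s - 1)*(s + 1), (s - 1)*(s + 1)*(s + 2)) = s^2 - 1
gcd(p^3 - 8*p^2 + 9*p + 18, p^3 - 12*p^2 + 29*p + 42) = p^2 - 5*p - 6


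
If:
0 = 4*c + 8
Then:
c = -2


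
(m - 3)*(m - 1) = m^2 - 4*m + 3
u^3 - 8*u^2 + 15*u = u*(u - 5)*(u - 3)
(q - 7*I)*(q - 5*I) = q^2 - 12*I*q - 35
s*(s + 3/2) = s^2 + 3*s/2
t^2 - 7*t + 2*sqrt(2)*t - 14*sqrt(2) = (t - 7)*(t + 2*sqrt(2))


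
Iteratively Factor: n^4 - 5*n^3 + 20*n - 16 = (n - 2)*(n^3 - 3*n^2 - 6*n + 8) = (n - 2)*(n + 2)*(n^2 - 5*n + 4) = (n - 4)*(n - 2)*(n + 2)*(n - 1)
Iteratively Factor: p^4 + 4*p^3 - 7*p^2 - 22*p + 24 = (p - 1)*(p^3 + 5*p^2 - 2*p - 24) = (p - 1)*(p + 4)*(p^2 + p - 6) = (p - 1)*(p + 3)*(p + 4)*(p - 2)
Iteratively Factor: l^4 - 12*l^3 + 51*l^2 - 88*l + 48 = (l - 4)*(l^3 - 8*l^2 + 19*l - 12) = (l - 4)^2*(l^2 - 4*l + 3) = (l - 4)^2*(l - 3)*(l - 1)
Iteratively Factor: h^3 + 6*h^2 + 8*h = (h + 4)*(h^2 + 2*h) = (h + 2)*(h + 4)*(h)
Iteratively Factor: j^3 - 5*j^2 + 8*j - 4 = (j - 2)*(j^2 - 3*j + 2) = (j - 2)^2*(j - 1)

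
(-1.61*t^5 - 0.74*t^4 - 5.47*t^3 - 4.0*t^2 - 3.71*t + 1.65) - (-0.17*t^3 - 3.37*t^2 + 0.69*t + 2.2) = -1.61*t^5 - 0.74*t^4 - 5.3*t^3 - 0.63*t^2 - 4.4*t - 0.55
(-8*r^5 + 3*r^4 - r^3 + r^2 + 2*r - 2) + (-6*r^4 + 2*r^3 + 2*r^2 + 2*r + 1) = -8*r^5 - 3*r^4 + r^3 + 3*r^2 + 4*r - 1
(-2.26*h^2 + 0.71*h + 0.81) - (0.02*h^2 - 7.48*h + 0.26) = -2.28*h^2 + 8.19*h + 0.55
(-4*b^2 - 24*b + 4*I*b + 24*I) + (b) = -4*b^2 - 23*b + 4*I*b + 24*I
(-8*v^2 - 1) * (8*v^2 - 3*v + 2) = -64*v^4 + 24*v^3 - 24*v^2 + 3*v - 2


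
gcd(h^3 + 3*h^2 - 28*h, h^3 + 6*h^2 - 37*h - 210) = h + 7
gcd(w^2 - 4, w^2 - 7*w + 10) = w - 2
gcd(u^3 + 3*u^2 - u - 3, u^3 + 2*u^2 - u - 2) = u^2 - 1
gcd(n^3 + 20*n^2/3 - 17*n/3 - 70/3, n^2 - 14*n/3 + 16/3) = n - 2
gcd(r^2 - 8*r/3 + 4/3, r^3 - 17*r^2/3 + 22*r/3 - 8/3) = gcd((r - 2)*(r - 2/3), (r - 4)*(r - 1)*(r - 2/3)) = r - 2/3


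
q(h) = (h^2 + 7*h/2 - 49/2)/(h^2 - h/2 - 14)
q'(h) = (1/2 - 2*h)*(h^2 + 7*h/2 - 49/2)/(h^2 - h/2 - 14)^2 + (2*h + 7/2)/(h^2 - h/2 - 14)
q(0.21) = 1.69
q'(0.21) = -0.29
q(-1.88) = 2.89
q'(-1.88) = -1.27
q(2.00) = 1.23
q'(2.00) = -0.29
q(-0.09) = 1.78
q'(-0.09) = -0.32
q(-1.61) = 2.60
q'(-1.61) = -0.94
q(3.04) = 0.74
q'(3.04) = -0.87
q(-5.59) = -0.64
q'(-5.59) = -0.76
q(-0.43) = 1.90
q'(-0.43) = -0.38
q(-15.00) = 0.68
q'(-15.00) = -0.03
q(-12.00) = 0.57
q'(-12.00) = -0.05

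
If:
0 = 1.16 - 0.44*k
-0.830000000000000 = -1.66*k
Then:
No Solution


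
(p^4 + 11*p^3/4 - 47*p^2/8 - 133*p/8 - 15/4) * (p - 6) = p^5 - 13*p^4/4 - 179*p^3/8 + 149*p^2/8 + 96*p + 45/2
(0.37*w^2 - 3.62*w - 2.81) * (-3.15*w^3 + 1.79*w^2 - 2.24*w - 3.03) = -1.1655*w^5 + 12.0653*w^4 + 1.5429*w^3 + 1.9578*w^2 + 17.263*w + 8.5143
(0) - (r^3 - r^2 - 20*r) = -r^3 + r^2 + 20*r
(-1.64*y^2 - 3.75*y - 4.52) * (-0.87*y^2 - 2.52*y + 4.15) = 1.4268*y^4 + 7.3953*y^3 + 6.5764*y^2 - 4.1721*y - 18.758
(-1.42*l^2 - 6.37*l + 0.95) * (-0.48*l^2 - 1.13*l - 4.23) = 0.6816*l^4 + 4.6622*l^3 + 12.7487*l^2 + 25.8716*l - 4.0185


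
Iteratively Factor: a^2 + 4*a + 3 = (a + 1)*(a + 3)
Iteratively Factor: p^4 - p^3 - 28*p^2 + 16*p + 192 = (p - 4)*(p^3 + 3*p^2 - 16*p - 48) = (p - 4)*(p + 3)*(p^2 - 16) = (p - 4)*(p + 3)*(p + 4)*(p - 4)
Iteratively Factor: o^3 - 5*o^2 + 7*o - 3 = (o - 1)*(o^2 - 4*o + 3) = (o - 1)^2*(o - 3)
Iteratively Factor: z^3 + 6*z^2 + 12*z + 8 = (z + 2)*(z^2 + 4*z + 4) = (z + 2)^2*(z + 2)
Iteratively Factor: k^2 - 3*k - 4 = (k + 1)*(k - 4)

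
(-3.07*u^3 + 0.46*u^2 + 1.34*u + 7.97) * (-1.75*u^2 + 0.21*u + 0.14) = 5.3725*u^5 - 1.4497*u^4 - 2.6782*u^3 - 13.6017*u^2 + 1.8613*u + 1.1158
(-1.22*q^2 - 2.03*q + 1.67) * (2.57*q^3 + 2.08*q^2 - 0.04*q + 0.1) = -3.1354*q^5 - 7.7547*q^4 + 0.1183*q^3 + 3.4328*q^2 - 0.2698*q + 0.167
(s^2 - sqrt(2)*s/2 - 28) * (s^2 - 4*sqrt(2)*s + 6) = s^4 - 9*sqrt(2)*s^3/2 - 18*s^2 + 109*sqrt(2)*s - 168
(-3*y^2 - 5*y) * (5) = -15*y^2 - 25*y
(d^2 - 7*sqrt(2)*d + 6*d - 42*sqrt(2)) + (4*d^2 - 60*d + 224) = 5*d^2 - 54*d - 7*sqrt(2)*d - 42*sqrt(2) + 224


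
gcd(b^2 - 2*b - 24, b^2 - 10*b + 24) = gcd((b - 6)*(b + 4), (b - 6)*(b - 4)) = b - 6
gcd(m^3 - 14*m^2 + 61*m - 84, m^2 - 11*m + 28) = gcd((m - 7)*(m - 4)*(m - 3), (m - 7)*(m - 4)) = m^2 - 11*m + 28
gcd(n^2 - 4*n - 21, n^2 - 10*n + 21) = n - 7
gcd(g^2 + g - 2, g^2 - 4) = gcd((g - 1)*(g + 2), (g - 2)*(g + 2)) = g + 2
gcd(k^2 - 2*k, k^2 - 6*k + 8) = k - 2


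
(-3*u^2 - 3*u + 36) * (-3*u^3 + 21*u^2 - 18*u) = 9*u^5 - 54*u^4 - 117*u^3 + 810*u^2 - 648*u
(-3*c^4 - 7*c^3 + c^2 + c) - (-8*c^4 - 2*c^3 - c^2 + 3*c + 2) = 5*c^4 - 5*c^3 + 2*c^2 - 2*c - 2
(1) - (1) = 0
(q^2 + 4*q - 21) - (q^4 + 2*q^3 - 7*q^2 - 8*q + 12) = -q^4 - 2*q^3 + 8*q^2 + 12*q - 33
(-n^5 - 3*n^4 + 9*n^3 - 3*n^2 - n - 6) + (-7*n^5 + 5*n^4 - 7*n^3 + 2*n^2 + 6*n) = -8*n^5 + 2*n^4 + 2*n^3 - n^2 + 5*n - 6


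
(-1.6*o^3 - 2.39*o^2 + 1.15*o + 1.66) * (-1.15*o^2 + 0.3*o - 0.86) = 1.84*o^5 + 2.2685*o^4 - 0.6635*o^3 + 0.491400000000001*o^2 - 0.491*o - 1.4276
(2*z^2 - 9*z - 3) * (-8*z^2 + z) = -16*z^4 + 74*z^3 + 15*z^2 - 3*z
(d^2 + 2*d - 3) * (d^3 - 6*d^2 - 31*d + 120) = d^5 - 4*d^4 - 46*d^3 + 76*d^2 + 333*d - 360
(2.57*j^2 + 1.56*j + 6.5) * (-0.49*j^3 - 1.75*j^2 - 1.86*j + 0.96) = -1.2593*j^5 - 5.2619*j^4 - 10.6952*j^3 - 11.8094*j^2 - 10.5924*j + 6.24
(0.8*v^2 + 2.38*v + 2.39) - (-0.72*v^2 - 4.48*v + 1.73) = 1.52*v^2 + 6.86*v + 0.66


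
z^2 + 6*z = z*(z + 6)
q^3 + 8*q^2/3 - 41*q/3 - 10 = (q - 3)*(q + 2/3)*(q + 5)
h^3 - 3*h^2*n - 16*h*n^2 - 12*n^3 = (h - 6*n)*(h + n)*(h + 2*n)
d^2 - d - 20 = (d - 5)*(d + 4)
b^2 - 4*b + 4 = (b - 2)^2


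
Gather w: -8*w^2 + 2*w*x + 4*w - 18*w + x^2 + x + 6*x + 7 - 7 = -8*w^2 + w*(2*x - 14) + x^2 + 7*x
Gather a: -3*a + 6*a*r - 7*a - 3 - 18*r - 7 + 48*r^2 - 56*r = a*(6*r - 10) + 48*r^2 - 74*r - 10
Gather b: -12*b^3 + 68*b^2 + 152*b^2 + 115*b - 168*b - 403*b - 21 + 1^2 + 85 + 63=-12*b^3 + 220*b^2 - 456*b + 128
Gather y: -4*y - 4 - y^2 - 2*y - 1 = -y^2 - 6*y - 5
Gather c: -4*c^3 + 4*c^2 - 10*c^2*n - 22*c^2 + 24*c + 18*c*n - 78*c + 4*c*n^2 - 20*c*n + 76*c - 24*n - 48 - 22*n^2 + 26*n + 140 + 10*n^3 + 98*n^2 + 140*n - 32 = -4*c^3 + c^2*(-10*n - 18) + c*(4*n^2 - 2*n + 22) + 10*n^3 + 76*n^2 + 142*n + 60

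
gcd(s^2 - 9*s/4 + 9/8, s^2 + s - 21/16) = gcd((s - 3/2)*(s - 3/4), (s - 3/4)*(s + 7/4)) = s - 3/4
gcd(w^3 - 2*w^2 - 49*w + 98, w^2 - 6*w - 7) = w - 7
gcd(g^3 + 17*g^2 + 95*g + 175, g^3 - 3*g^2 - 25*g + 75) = g + 5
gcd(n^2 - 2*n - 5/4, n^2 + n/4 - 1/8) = n + 1/2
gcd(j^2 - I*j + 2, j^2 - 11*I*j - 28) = 1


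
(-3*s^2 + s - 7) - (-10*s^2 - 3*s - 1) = 7*s^2 + 4*s - 6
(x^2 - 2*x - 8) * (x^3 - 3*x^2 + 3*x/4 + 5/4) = x^5 - 5*x^4 - 5*x^3/4 + 95*x^2/4 - 17*x/2 - 10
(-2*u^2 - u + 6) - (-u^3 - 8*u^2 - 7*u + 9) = u^3 + 6*u^2 + 6*u - 3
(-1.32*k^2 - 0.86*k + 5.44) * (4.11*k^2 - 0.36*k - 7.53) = -5.4252*k^4 - 3.0594*k^3 + 32.6076*k^2 + 4.5174*k - 40.9632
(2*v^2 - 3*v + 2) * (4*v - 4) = 8*v^3 - 20*v^2 + 20*v - 8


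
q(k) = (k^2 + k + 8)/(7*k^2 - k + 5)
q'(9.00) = 0.00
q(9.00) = 0.17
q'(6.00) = -0.01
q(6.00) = 0.20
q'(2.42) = -0.15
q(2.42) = 0.37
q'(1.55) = -0.40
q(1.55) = 0.59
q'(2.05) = -0.22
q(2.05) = 0.44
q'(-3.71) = 0.03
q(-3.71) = 0.17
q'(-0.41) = 1.23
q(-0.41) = 1.18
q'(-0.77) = 0.88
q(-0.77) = 0.79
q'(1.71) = -0.33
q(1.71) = 0.53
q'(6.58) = -0.01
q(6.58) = 0.19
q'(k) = (1 - 14*k)*(k^2 + k + 8)/(7*k^2 - k + 5)^2 + (2*k + 1)/(7*k^2 - k + 5)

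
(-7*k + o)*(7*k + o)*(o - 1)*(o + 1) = -49*k^2*o^2 + 49*k^2 + o^4 - o^2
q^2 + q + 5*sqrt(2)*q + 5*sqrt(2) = (q + 1)*(q + 5*sqrt(2))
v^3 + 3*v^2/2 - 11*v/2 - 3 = (v - 2)*(v + 1/2)*(v + 3)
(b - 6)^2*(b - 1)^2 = b^4 - 14*b^3 + 61*b^2 - 84*b + 36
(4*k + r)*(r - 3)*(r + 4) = 4*k*r^2 + 4*k*r - 48*k + r^3 + r^2 - 12*r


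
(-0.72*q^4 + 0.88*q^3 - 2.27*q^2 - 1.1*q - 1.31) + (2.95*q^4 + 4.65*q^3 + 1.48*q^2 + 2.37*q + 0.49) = 2.23*q^4 + 5.53*q^3 - 0.79*q^2 + 1.27*q - 0.82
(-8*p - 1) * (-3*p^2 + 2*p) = 24*p^3 - 13*p^2 - 2*p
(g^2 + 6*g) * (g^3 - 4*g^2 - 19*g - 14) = g^5 + 2*g^4 - 43*g^3 - 128*g^2 - 84*g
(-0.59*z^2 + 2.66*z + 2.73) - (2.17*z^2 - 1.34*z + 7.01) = -2.76*z^2 + 4.0*z - 4.28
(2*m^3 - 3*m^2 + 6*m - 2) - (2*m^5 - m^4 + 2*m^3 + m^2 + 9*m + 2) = -2*m^5 + m^4 - 4*m^2 - 3*m - 4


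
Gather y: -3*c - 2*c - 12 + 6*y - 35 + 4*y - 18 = -5*c + 10*y - 65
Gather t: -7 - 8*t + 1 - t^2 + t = -t^2 - 7*t - 6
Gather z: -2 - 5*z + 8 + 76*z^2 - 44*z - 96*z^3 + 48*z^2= -96*z^3 + 124*z^2 - 49*z + 6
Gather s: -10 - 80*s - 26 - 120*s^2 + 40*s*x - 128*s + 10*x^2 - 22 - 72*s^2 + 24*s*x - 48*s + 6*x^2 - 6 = -192*s^2 + s*(64*x - 256) + 16*x^2 - 64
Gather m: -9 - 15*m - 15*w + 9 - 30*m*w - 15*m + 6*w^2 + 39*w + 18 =m*(-30*w - 30) + 6*w^2 + 24*w + 18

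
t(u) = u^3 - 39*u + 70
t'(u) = 3*u^2 - 39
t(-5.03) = 138.91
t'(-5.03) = 36.90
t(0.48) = 51.39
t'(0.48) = -38.31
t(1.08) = 29.14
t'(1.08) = -35.50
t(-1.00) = 108.00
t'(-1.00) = -36.00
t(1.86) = 3.89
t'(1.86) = -28.62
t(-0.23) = 78.96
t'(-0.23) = -38.84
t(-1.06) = 110.15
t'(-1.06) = -35.63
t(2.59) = -13.64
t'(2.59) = -18.88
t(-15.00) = -2720.00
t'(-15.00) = 636.00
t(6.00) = 52.00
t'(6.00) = 69.00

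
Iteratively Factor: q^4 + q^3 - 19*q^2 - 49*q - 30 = (q + 2)*(q^3 - q^2 - 17*q - 15) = (q + 1)*(q + 2)*(q^2 - 2*q - 15) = (q - 5)*(q + 1)*(q + 2)*(q + 3)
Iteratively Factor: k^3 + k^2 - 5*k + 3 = (k - 1)*(k^2 + 2*k - 3) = (k - 1)^2*(k + 3)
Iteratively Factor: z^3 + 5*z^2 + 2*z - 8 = (z + 2)*(z^2 + 3*z - 4) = (z - 1)*(z + 2)*(z + 4)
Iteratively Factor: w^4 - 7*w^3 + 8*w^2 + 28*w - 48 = (w - 2)*(w^3 - 5*w^2 - 2*w + 24) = (w - 3)*(w - 2)*(w^2 - 2*w - 8) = (w - 4)*(w - 3)*(w - 2)*(w + 2)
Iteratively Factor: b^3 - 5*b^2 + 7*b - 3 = (b - 1)*(b^2 - 4*b + 3) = (b - 1)^2*(b - 3)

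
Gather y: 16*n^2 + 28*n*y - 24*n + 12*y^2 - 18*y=16*n^2 - 24*n + 12*y^2 + y*(28*n - 18)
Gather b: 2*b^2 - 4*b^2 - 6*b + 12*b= -2*b^2 + 6*b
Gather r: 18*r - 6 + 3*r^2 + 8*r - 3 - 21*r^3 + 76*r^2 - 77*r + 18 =-21*r^3 + 79*r^2 - 51*r + 9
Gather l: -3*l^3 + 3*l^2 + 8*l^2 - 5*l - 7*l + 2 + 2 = -3*l^3 + 11*l^2 - 12*l + 4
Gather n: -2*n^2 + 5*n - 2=-2*n^2 + 5*n - 2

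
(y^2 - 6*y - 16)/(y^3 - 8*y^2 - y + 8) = (y + 2)/(y^2 - 1)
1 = 1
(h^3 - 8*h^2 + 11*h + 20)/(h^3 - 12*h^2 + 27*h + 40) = (h - 4)/(h - 8)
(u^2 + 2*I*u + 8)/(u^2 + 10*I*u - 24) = (u - 2*I)/(u + 6*I)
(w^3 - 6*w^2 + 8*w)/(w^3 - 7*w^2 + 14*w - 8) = w/(w - 1)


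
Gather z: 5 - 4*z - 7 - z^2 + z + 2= -z^2 - 3*z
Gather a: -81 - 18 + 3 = -96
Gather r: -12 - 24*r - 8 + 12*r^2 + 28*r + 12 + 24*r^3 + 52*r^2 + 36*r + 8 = 24*r^3 + 64*r^2 + 40*r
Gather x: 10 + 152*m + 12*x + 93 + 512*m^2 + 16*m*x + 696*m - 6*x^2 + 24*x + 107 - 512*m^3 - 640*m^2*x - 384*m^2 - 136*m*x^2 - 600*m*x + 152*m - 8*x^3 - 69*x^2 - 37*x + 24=-512*m^3 + 128*m^2 + 1000*m - 8*x^3 + x^2*(-136*m - 75) + x*(-640*m^2 - 584*m - 1) + 234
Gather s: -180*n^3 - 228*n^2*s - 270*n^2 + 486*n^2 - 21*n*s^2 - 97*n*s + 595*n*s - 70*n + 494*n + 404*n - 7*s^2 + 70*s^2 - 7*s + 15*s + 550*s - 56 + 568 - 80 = -180*n^3 + 216*n^2 + 828*n + s^2*(63 - 21*n) + s*(-228*n^2 + 498*n + 558) + 432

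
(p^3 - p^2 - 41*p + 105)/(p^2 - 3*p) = p + 2 - 35/p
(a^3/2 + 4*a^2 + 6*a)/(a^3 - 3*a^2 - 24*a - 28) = a*(a + 6)/(2*(a^2 - 5*a - 14))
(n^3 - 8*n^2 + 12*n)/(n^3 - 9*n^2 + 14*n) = (n - 6)/(n - 7)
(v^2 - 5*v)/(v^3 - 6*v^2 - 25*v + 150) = v/(v^2 - v - 30)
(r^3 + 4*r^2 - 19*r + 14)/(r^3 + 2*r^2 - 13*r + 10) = (r + 7)/(r + 5)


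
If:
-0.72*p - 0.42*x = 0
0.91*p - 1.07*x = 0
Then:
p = 0.00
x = 0.00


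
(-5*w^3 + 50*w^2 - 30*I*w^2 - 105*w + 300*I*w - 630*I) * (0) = 0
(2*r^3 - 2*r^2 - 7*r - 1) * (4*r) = 8*r^4 - 8*r^3 - 28*r^2 - 4*r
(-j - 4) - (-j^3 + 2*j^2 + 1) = j^3 - 2*j^2 - j - 5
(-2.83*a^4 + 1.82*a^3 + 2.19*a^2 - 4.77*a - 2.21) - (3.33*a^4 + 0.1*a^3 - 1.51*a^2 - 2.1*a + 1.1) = -6.16*a^4 + 1.72*a^3 + 3.7*a^2 - 2.67*a - 3.31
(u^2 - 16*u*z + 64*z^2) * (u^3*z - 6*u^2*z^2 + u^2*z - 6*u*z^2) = u^5*z - 22*u^4*z^2 + u^4*z + 160*u^3*z^3 - 22*u^3*z^2 - 384*u^2*z^4 + 160*u^2*z^3 - 384*u*z^4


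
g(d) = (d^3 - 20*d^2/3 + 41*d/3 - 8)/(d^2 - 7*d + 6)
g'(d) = (7 - 2*d)*(d^3 - 20*d^2/3 + 41*d/3 - 8)/(d^2 - 7*d + 6)^2 + (3*d^2 - 40*d/3 + 41/3)/(d^2 - 7*d + 6) = (d^2 - 12*d + 26)/(d^2 - 12*d + 36)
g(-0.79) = -1.93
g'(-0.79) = 0.78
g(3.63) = -0.26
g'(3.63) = -0.78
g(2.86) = 0.01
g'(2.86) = -0.01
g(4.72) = -2.76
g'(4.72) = -5.10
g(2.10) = -0.13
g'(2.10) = 0.34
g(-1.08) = -2.16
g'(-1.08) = 0.80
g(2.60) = -0.01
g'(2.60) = 0.13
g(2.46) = -0.03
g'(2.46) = 0.20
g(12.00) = 14.00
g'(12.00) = 0.72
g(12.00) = 14.00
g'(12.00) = 0.72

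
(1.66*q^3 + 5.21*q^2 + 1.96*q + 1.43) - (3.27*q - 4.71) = 1.66*q^3 + 5.21*q^2 - 1.31*q + 6.14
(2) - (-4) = 6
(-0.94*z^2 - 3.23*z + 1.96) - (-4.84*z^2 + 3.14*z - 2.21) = 3.9*z^2 - 6.37*z + 4.17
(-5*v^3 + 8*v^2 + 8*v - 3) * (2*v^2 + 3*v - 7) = -10*v^5 + v^4 + 75*v^3 - 38*v^2 - 65*v + 21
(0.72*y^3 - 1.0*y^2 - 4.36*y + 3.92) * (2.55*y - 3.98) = 1.836*y^4 - 5.4156*y^3 - 7.138*y^2 + 27.3488*y - 15.6016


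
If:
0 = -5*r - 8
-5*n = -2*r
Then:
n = -16/25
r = -8/5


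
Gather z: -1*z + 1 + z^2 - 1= z^2 - z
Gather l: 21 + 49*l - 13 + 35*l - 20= 84*l - 12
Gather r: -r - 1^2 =-r - 1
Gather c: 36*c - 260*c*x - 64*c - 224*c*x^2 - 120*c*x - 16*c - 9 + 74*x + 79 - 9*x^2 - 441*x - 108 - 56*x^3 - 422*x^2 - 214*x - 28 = c*(-224*x^2 - 380*x - 44) - 56*x^3 - 431*x^2 - 581*x - 66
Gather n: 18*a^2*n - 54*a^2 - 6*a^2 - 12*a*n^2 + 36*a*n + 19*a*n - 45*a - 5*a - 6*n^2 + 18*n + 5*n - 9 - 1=-60*a^2 - 50*a + n^2*(-12*a - 6) + n*(18*a^2 + 55*a + 23) - 10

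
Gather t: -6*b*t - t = t*(-6*b - 1)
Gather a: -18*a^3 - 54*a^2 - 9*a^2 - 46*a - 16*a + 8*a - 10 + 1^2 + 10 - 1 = -18*a^3 - 63*a^2 - 54*a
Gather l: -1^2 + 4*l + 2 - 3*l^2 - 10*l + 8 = -3*l^2 - 6*l + 9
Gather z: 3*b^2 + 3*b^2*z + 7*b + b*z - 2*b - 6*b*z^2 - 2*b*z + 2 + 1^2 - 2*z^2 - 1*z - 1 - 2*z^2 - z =3*b^2 + 5*b + z^2*(-6*b - 4) + z*(3*b^2 - b - 2) + 2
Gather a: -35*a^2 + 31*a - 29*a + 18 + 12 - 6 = -35*a^2 + 2*a + 24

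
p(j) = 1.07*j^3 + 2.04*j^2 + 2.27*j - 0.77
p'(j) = 3.21*j^2 + 4.08*j + 2.27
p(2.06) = 21.92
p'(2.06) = 24.30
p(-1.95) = -5.37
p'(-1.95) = 6.52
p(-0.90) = -1.94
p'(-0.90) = 1.20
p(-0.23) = -1.20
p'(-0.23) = 1.50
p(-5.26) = -111.99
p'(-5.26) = 69.62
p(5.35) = 233.61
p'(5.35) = 115.98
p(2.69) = 40.93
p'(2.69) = 36.47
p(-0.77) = -1.80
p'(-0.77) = 1.03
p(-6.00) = -172.07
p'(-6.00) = 93.35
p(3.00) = 53.29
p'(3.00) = 43.40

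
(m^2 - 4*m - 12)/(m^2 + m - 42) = (m + 2)/(m + 7)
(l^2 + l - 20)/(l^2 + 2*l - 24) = (l + 5)/(l + 6)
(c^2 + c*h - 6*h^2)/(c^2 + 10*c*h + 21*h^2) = (c - 2*h)/(c + 7*h)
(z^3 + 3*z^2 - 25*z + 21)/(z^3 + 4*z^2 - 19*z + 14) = (z - 3)/(z - 2)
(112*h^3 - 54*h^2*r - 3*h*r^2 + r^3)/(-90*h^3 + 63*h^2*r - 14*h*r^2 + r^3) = (-112*h^3 + 54*h^2*r + 3*h*r^2 - r^3)/(90*h^3 - 63*h^2*r + 14*h*r^2 - r^3)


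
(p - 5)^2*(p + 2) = p^3 - 8*p^2 + 5*p + 50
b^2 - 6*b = b*(b - 6)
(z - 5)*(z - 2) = z^2 - 7*z + 10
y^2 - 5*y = y*(y - 5)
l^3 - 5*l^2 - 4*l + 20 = (l - 5)*(l - 2)*(l + 2)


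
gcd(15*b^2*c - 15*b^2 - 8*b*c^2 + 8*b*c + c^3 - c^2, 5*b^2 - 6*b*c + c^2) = 5*b - c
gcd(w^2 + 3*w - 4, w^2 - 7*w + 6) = w - 1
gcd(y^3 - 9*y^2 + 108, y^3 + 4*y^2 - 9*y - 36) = y + 3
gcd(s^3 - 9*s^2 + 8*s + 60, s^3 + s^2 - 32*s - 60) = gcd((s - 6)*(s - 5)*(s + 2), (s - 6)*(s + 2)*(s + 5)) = s^2 - 4*s - 12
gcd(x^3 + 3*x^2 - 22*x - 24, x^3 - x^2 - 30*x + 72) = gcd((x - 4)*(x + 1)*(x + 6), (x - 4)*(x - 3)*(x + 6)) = x^2 + 2*x - 24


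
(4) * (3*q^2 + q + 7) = 12*q^2 + 4*q + 28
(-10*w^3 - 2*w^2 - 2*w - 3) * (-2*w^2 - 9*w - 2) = 20*w^5 + 94*w^4 + 42*w^3 + 28*w^2 + 31*w + 6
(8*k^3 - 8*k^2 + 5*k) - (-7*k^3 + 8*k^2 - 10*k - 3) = 15*k^3 - 16*k^2 + 15*k + 3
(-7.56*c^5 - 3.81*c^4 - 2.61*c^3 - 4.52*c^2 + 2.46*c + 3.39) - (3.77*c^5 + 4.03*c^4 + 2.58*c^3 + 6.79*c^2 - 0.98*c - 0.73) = -11.33*c^5 - 7.84*c^4 - 5.19*c^3 - 11.31*c^2 + 3.44*c + 4.12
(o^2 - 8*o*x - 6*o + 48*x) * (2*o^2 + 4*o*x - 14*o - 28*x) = 2*o^4 - 12*o^3*x - 26*o^3 - 32*o^2*x^2 + 156*o^2*x + 84*o^2 + 416*o*x^2 - 504*o*x - 1344*x^2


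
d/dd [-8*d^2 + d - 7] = 1 - 16*d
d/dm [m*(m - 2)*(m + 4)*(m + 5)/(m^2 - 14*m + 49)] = (2*m^4 - 21*m^3 - 147*m^2 + 12*m + 280)/(m^3 - 21*m^2 + 147*m - 343)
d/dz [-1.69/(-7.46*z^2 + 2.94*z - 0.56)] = (4.9686 - 25.2148*z)/(7.46*z^2 - 2.94*z + 0.56)^2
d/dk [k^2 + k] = 2*k + 1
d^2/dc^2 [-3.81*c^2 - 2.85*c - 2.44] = -7.62000000000000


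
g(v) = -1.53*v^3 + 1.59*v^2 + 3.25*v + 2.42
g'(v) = -4.59*v^2 + 3.18*v + 3.25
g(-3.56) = 80.03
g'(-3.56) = -66.24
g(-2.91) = 44.13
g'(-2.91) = -44.87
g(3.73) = -42.74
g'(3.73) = -48.75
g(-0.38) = 1.50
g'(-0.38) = 1.38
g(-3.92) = 106.27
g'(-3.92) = -79.75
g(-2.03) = 15.17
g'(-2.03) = -22.12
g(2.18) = 1.21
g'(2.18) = -11.63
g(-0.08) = 2.17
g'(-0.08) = 2.97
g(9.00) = -954.91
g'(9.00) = -339.92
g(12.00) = -2373.46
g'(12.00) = -619.55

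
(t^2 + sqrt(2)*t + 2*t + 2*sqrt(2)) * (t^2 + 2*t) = t^4 + sqrt(2)*t^3 + 4*t^3 + 4*t^2 + 4*sqrt(2)*t^2 + 4*sqrt(2)*t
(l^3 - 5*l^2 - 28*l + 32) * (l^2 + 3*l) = l^5 - 2*l^4 - 43*l^3 - 52*l^2 + 96*l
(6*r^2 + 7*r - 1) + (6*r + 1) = 6*r^2 + 13*r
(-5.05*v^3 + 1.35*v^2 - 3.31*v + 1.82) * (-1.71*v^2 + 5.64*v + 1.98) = 8.6355*v^5 - 30.7905*v^4 + 3.2751*v^3 - 19.1076*v^2 + 3.711*v + 3.6036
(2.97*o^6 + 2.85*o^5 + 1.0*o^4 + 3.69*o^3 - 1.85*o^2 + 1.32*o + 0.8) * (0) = 0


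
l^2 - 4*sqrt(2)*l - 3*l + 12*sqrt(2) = (l - 3)*(l - 4*sqrt(2))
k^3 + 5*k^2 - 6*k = k*(k - 1)*(k + 6)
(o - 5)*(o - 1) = o^2 - 6*o + 5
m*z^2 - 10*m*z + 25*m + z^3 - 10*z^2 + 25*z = (m + z)*(z - 5)^2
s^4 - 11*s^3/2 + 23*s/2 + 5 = (s - 5)*(s - 2)*(s + 1/2)*(s + 1)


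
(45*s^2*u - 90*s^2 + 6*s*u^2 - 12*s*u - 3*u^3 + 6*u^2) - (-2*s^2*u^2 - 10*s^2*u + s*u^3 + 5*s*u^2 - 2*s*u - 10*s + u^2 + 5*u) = 2*s^2*u^2 + 55*s^2*u - 90*s^2 - s*u^3 + s*u^2 - 10*s*u + 10*s - 3*u^3 + 5*u^2 - 5*u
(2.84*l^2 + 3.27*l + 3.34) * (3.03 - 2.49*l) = -7.0716*l^3 + 0.462899999999998*l^2 + 1.5915*l + 10.1202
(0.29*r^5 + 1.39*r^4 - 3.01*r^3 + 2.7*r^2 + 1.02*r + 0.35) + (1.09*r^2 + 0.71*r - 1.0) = 0.29*r^5 + 1.39*r^4 - 3.01*r^3 + 3.79*r^2 + 1.73*r - 0.65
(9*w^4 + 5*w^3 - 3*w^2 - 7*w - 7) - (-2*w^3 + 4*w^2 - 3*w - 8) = 9*w^4 + 7*w^3 - 7*w^2 - 4*w + 1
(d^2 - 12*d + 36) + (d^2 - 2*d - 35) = 2*d^2 - 14*d + 1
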